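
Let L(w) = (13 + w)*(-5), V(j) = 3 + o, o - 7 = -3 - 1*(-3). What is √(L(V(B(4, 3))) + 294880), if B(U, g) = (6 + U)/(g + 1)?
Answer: √294765 ≈ 542.92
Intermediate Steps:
B(U, g) = (6 + U)/(1 + g)
o = 7 (o = 7 + (-3 - 1*(-3)) = 7 + (-3 + 3) = 7 + 0 = 7)
V(j) = 10 (V(j) = 3 + 7 = 10)
L(w) = -65 - 5*w
√(L(V(B(4, 3))) + 294880) = √((-65 - 5*10) + 294880) = √((-65 - 50) + 294880) = √(-115 + 294880) = √294765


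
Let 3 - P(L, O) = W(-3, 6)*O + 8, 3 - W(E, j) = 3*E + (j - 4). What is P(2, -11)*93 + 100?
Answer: 9865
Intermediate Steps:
W(E, j) = 7 - j - 3*E (W(E, j) = 3 - (3*E + (j - 4)) = 3 - (3*E + (-4 + j)) = 3 - (-4 + j + 3*E) = 3 + (4 - j - 3*E) = 7 - j - 3*E)
P(L, O) = -5 - 10*O (P(L, O) = 3 - ((7 - 1*6 - 3*(-3))*O + 8) = 3 - ((7 - 6 + 9)*O + 8) = 3 - (10*O + 8) = 3 - (8 + 10*O) = 3 + (-8 - 10*O) = -5 - 10*O)
P(2, -11)*93 + 100 = (-5 - 10*(-11))*93 + 100 = (-5 + 110)*93 + 100 = 105*93 + 100 = 9765 + 100 = 9865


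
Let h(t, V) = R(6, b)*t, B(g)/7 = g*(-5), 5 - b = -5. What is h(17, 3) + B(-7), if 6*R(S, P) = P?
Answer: 820/3 ≈ 273.33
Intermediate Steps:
b = 10 (b = 5 - 1*(-5) = 5 + 5 = 10)
R(S, P) = P/6
B(g) = -35*g (B(g) = 7*(g*(-5)) = 7*(-5*g) = -35*g)
h(t, V) = 5*t/3 (h(t, V) = ((⅙)*10)*t = 5*t/3)
h(17, 3) + B(-7) = (5/3)*17 - 35*(-7) = 85/3 + 245 = 820/3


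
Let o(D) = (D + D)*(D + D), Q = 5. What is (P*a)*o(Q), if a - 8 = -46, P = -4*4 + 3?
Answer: 49400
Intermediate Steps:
o(D) = 4*D**2 (o(D) = (2*D)*(2*D) = 4*D**2)
P = -13 (P = -16 + 3 = -13)
a = -38 (a = 8 - 46 = -38)
(P*a)*o(Q) = (-13*(-38))*(4*5**2) = 494*(4*25) = 494*100 = 49400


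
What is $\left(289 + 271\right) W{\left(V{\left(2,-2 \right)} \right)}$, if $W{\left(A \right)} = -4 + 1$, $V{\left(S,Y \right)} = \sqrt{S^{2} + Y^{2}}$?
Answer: $-1680$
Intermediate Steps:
$W{\left(A \right)} = -3$
$\left(289 + 271\right) W{\left(V{\left(2,-2 \right)} \right)} = \left(289 + 271\right) \left(-3\right) = 560 \left(-3\right) = -1680$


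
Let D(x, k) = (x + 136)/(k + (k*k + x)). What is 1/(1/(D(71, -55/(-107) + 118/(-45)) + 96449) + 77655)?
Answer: 163991797714814/12734783053244126881 ≈ 1.2877e-5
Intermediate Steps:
D(x, k) = (136 + x)/(k + x + k²) (D(x, k) = (136 + x)/(k + (k² + x)) = (136 + x)/(k + (x + k²)) = (136 + x)/(k + x + k²))
1/(1/(D(71, -55/(-107) + 118/(-45)) + 96449) + 77655) = 1/(1/((136 + 71)/((-55/(-107) + 118/(-45)) + 71 + (-55/(-107) + 118/(-45))²) + 96449) + 77655) = 1/(1/(207/((-55*(-1/107) + 118*(-1/45)) + 71 + (-55*(-1/107) + 118*(-1/45))²) + 96449) + 77655) = 1/(1/(207/((55/107 - 118/45) + 71 + (55/107 - 118/45)²) + 96449) + 77655) = 1/(1/(207/(-10151/4815 + 71 + (-10151/4815)²) + 96449) + 77655) = 1/(1/(207/(-10151/4815 + 71 + 103042801/23184225) + 96449) + 77655) = 1/(1/(207/(1700245711/23184225) + 96449) + 77655) = 1/(1/((23184225/1700245711)*207 + 96449) + 77655) = 1/(1/(4799134575/1700245711 + 96449) + 77655) = 1/(1/(163991797714814/1700245711) + 77655) = 1/(1700245711/163991797714814 + 77655) = 1/(12734783053244126881/163991797714814) = 163991797714814/12734783053244126881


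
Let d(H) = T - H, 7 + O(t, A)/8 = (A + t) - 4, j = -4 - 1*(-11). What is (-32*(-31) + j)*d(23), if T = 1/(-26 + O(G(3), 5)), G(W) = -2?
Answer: -229881/10 ≈ -22988.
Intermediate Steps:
j = 7 (j = -4 + 11 = 7)
O(t, A) = -88 + 8*A + 8*t (O(t, A) = -56 + 8*((A + t) - 4) = -56 + 8*(-4 + A + t) = -56 + (-32 + 8*A + 8*t) = -88 + 8*A + 8*t)
T = -1/90 (T = 1/(-26 + (-88 + 8*5 + 8*(-2))) = 1/(-26 + (-88 + 40 - 16)) = 1/(-26 - 64) = 1/(-90) = -1/90 ≈ -0.011111)
d(H) = -1/90 - H
(-32*(-31) + j)*d(23) = (-32*(-31) + 7)*(-1/90 - 1*23) = (992 + 7)*(-1/90 - 23) = 999*(-2071/90) = -229881/10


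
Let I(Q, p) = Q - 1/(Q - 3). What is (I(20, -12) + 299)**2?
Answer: 29398084/289 ≈ 1.0172e+5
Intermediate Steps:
I(Q, p) = Q - 1/(-3 + Q)
(I(20, -12) + 299)**2 = ((-1 + 20**2 - 3*20)/(-3 + 20) + 299)**2 = ((-1 + 400 - 60)/17 + 299)**2 = ((1/17)*339 + 299)**2 = (339/17 + 299)**2 = (5422/17)**2 = 29398084/289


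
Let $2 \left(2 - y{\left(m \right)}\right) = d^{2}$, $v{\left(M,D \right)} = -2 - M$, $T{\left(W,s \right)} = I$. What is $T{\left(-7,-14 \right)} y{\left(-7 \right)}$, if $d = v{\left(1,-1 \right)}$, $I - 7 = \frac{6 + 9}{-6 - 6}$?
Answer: $- \frac{115}{8} \approx -14.375$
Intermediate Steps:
$I = \frac{23}{4}$ ($I = 7 + \frac{6 + 9}{-6 - 6} = 7 + \frac{15}{-12} = 7 + 15 \left(- \frac{1}{12}\right) = 7 - \frac{5}{4} = \frac{23}{4} \approx 5.75$)
$T{\left(W,s \right)} = \frac{23}{4}$
$d = -3$ ($d = -2 - 1 = -3$)
$y{\left(m \right)} = - \frac{5}{2}$ ($y{\left(m \right)} = 2 - \frac{\left(-3\right)^{2}}{2} = 2 - \frac{9}{2} = - \frac{5}{2}$)
$T{\left(-7,-14 \right)} y{\left(-7 \right)} = \frac{23}{4} \left(- \frac{5}{2}\right) = - \frac{115}{8}$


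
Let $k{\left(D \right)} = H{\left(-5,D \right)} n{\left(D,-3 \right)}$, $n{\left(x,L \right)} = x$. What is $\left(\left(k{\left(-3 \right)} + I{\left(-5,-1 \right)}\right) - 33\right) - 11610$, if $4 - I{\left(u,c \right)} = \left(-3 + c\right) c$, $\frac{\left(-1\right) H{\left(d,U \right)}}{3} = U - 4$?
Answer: $-11706$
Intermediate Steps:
$H{\left(d,U \right)} = 12 - 3 U$ ($H{\left(d,U \right)} = - 3 \left(U - 4\right) = - 3 \left(-4 + U\right) = 12 - 3 U$)
$I{\left(u,c \right)} = 4 - c \left(-3 + c\right)$ ($I{\left(u,c \right)} = 4 - \left(-3 + c\right) c = 4 - c \left(-3 + c\right)$)
$k{\left(D \right)} = D \left(12 - 3 D\right)$ ($k{\left(D \right)} = \left(12 - 3 D\right) D = D \left(12 - 3 D\right)$)
$\left(\left(k{\left(-3 \right)} + I{\left(-5,-1 \right)}\right) - 33\right) - 11610 = \left(\left(3 \left(-3\right) \left(4 - -3\right) + \left(4 - \left(-1\right)^{2} + 3 \left(-1\right)\right)\right) - 33\right) - 11610 = \left(\left(3 \left(-3\right) \left(4 + 3\right) - 0\right) - 33\right) - 11610 = \left(\left(3 \left(-3\right) 7 - 0\right) - 33\right) - 11610 = \left(\left(-63 + 0\right) - 33\right) - 11610 = \left(-63 - 33\right) - 11610 = -96 - 11610 = -11706$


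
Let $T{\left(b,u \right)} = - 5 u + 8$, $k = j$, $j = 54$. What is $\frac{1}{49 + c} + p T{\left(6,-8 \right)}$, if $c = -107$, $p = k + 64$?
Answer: $\frac{328511}{58} \approx 5664.0$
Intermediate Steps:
$k = 54$
$T{\left(b,u \right)} = 8 - 5 u$
$p = 118$ ($p = 54 + 64 = 118$)
$\frac{1}{49 + c} + p T{\left(6,-8 \right)} = \frac{1}{49 - 107} + 118 \left(8 - -40\right) = \frac{1}{-58} + 118 \left(8 + 40\right) = - \frac{1}{58} + 118 \cdot 48 = - \frac{1}{58} + 5664 = \frac{328511}{58}$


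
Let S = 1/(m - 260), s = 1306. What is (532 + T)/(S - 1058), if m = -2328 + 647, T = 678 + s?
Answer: -4883556/2053579 ≈ -2.3781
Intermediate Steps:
T = 1984 (T = 678 + 1306 = 1984)
m = -1681
S = -1/1941 (S = 1/(-1681 - 260) = 1/(-1941) = -1/1941 ≈ -0.00051520)
(532 + T)/(S - 1058) = (532 + 1984)/(-1/1941 - 1058) = 2516/(-2053579/1941) = 2516*(-1941/2053579) = -4883556/2053579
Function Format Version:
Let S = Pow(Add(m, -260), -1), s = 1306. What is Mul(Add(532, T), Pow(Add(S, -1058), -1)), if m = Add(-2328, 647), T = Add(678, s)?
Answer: Rational(-4883556, 2053579) ≈ -2.3781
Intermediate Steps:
T = 1984 (T = Add(678, 1306) = 1984)
m = -1681
S = Rational(-1, 1941) (S = Pow(Add(-1681, -260), -1) = Pow(-1941, -1) = Rational(-1, 1941) ≈ -0.00051520)
Mul(Add(532, T), Pow(Add(S, -1058), -1)) = Mul(Add(532, 1984), Pow(Add(Rational(-1, 1941), -1058), -1)) = Mul(2516, Pow(Rational(-2053579, 1941), -1)) = Mul(2516, Rational(-1941, 2053579)) = Rational(-4883556, 2053579)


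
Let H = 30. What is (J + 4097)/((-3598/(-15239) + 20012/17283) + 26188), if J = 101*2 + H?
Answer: 23268431277/140768333242 ≈ 0.16530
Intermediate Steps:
J = 232 (J = 101*2 + 30 = 202 + 30 = 232)
(J + 4097)/((-3598/(-15239) + 20012/17283) + 26188) = (232 + 4097)/((-3598/(-15239) + 20012/17283) + 26188) = 4329/((-3598*(-1/15239) + 20012*(1/17283)) + 26188) = 4329/((514/2177 + 20012/17283) + 26188) = 4329/(7492798/5375013 + 26188) = 4329/(140768333242/5375013) = 4329*(5375013/140768333242) = 23268431277/140768333242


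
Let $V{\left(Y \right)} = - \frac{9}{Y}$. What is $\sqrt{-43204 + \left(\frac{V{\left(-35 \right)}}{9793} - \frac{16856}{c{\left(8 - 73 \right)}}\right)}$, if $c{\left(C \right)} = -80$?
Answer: $\frac{i \sqrt{16492719821574}}{19586} \approx 207.35 i$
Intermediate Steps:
$\sqrt{-43204 + \left(\frac{V{\left(-35 \right)}}{9793} - \frac{16856}{c{\left(8 - 73 \right)}}\right)} = \sqrt{-43204 + \left(\frac{\left(-9\right) \frac{1}{-35}}{9793} - \frac{16856}{-80}\right)} = \sqrt{-43204 + \left(\left(-9\right) \left(- \frac{1}{35}\right) \frac{1}{9793} - - \frac{2107}{10}\right)} = \sqrt{-43204 + \left(\frac{9}{35} \cdot \frac{1}{9793} + \frac{2107}{10}\right)} = \sqrt{-43204 + \left(\frac{9}{342755} + \frac{2107}{10}\right)} = \sqrt{-43204 + \frac{28887395}{137102}} = \sqrt{- \frac{5894467413}{137102}} = \frac{i \sqrt{16492719821574}}{19586}$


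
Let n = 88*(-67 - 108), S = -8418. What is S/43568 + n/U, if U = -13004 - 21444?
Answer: 11905123/46900952 ≈ 0.25384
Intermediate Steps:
U = -34448
n = -15400 (n = 88*(-175) = -15400)
S/43568 + n/U = -8418/43568 - 15400/(-34448) = -8418*1/43568 - 15400*(-1/34448) = -4209/21784 + 1925/4306 = 11905123/46900952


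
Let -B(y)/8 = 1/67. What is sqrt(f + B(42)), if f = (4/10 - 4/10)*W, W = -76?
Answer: 2*I*sqrt(134)/67 ≈ 0.34555*I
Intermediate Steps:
f = 0 (f = (4/10 - 4/10)*(-76) = (4*(1/10) - 4*1/10)*(-76) = (2/5 - 2/5)*(-76) = 0*(-76) = 0)
B(y) = -8/67
sqrt(f + B(42)) = sqrt(0 - 8/67) = sqrt(-8/67) = 2*I*sqrt(134)/67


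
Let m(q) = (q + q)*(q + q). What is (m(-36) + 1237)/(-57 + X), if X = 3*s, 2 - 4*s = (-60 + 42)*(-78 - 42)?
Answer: -12842/3351 ≈ -3.8323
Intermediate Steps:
s = -1079/2 (s = ½ - (-60 + 42)*(-78 - 42)/4 = ½ - (-9)*(-120)/2 = ½ - ¼*2160 = ½ - 540 = -1079/2 ≈ -539.50)
X = -3237/2 (X = 3*(-1079/2) = -3237/2 ≈ -1618.5)
m(q) = 4*q² (m(q) = (2*q)*(2*q) = 4*q²)
(m(-36) + 1237)/(-57 + X) = (4*(-36)² + 1237)/(-57 - 3237/2) = (4*1296 + 1237)/(-3351/2) = (5184 + 1237)*(-2/3351) = 6421*(-2/3351) = -12842/3351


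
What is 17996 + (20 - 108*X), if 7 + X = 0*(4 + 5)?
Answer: 18772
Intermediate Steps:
X = -7 (X = -7 + 0*(4 + 5) = -7 + 0*9 = -7 + 0 = -7)
17996 + (20 - 108*X) = 17996 + (20 - 108*(-7)) = 17996 + (20 + 756) = 17996 + 776 = 18772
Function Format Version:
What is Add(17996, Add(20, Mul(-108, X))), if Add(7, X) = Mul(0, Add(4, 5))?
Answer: 18772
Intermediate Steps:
X = -7 (X = Add(-7, Mul(0, Add(4, 5))) = Add(-7, Mul(0, 9)) = Add(-7, 0) = -7)
Add(17996, Add(20, Mul(-108, X))) = Add(17996, Add(20, Mul(-108, -7))) = Add(17996, Add(20, 756)) = Add(17996, 776) = 18772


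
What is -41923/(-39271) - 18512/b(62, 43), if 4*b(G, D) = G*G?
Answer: -686696749/37739431 ≈ -18.196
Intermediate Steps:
b(G, D) = G²/4 (b(G, D) = (G*G)/4 = G²/4)
-41923/(-39271) - 18512/b(62, 43) = -41923/(-39271) - 18512/((¼)*62²) = -41923*(-1/39271) - 18512/((¼)*3844) = 41923/39271 - 18512/961 = -686696749/37739431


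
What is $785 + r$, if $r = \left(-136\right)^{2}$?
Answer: $19281$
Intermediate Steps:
$r = 18496$
$785 + r = 785 + 18496 = 19281$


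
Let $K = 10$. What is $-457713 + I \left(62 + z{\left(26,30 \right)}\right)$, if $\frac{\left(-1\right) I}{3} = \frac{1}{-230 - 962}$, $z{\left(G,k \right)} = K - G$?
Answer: $- \frac{272796879}{596} \approx -4.5771 \cdot 10^{5}$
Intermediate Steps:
$z{\left(G,k \right)} = 10 - G$
$I = \frac{3}{1192}$ ($I = - \frac{3}{-230 - 962} = - \frac{3}{-1192} = \left(-3\right) \left(- \frac{1}{1192}\right) = \frac{3}{1192} \approx 0.0025168$)
$-457713 + I \left(62 + z{\left(26,30 \right)}\right) = -457713 + \frac{3 \left(62 + \left(10 - 26\right)\right)}{1192} = -457713 + \frac{3 \left(62 - 16\right)}{1192} = -457713 + \frac{3}{1192} \cdot 46 = -457713 + \frac{69}{596} = - \frac{272796879}{596}$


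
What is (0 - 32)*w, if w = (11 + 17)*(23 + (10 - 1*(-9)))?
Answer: -37632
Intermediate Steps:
w = 1176 (w = 28*(23 + (10 + 9)) = 28*(23 + 19) = 28*42 = 1176)
(0 - 32)*w = (0 - 32)*1176 = -32*1176 = -37632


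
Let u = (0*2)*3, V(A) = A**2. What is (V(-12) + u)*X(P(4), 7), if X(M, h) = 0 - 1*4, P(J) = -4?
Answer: -576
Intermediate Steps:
X(M, h) = -4 (X(M, h) = 0 - 4 = -4)
u = 0 (u = 0*3 = 0)
(V(-12) + u)*X(P(4), 7) = ((-12)**2 + 0)*(-4) = (144 + 0)*(-4) = 144*(-4) = -576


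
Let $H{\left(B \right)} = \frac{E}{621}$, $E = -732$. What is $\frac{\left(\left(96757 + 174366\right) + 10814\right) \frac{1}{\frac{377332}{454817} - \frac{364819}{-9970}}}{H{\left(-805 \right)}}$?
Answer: $- \frac{44106542701057485}{6900640581962} \approx -6391.7$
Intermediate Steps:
$H{\left(B \right)} = - \frac{244}{207}$ ($H{\left(B \right)} = - \frac{732}{621} = \left(-732\right) \frac{1}{621} = - \frac{244}{207}$)
$\frac{\left(\left(96757 + 174366\right) + 10814\right) \frac{1}{\frac{377332}{454817} - \frac{364819}{-9970}}}{H{\left(-805 \right)}} = \frac{\left(\left(96757 + 174366\right) + 10814\right) \frac{1}{\frac{377332}{454817} - \frac{364819}{-9970}}}{- \frac{244}{207}} = \frac{271123 + 10814}{377332 \cdot \frac{1}{454817} - - \frac{364819}{9970}} \left(- \frac{207}{244}\right) = \frac{281937}{\frac{377332}{454817} + \frac{364819}{9970}} \left(- \frac{207}{244}\right) = \frac{281937}{\frac{169687883163}{4534525490}} \left(- \frac{207}{244}\right) = 281937 \cdot \frac{4534525490}{169687883163} \left(- \frac{207}{244}\right) = \frac{426150171024710}{56562627721} \left(- \frac{207}{244}\right) = - \frac{44106542701057485}{6900640581962}$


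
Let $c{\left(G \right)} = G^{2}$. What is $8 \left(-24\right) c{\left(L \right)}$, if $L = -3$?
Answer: $-1728$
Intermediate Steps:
$8 \left(-24\right) c{\left(L \right)} = 8 \left(-24\right) \left(-3\right)^{2} = \left(-192\right) 9 = -1728$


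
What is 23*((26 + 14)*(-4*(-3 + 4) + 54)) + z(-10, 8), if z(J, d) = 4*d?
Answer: 46032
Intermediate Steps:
23*((26 + 14)*(-4*(-3 + 4) + 54)) + z(-10, 8) = 23*((26 + 14)*(-4*(-3 + 4) + 54)) + 4*8 = 23*(40*(-4*1 + 54)) + 32 = 23*(40*(-4 + 54)) + 32 = 23*(40*50) + 32 = 23*2000 + 32 = 46000 + 32 = 46032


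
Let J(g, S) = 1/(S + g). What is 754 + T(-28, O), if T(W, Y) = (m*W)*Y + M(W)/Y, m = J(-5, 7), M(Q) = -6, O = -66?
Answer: 18459/11 ≈ 1678.1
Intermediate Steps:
m = 1/2 (m = 1/(7 - 5) = 1/2 ≈ 0.50000)
T(W, Y) = -6/Y + W*Y/2 (T(W, Y) = (W/2)*Y - 6/Y = W*Y/2 - 6/Y = -6/Y + W*Y/2)
754 + T(-28, O) = 754 + (-6/(-66) + (1/2)*(-28)*(-66)) = 754 + (-6*(-1/66) + 924) = 754 + (1/11 + 924) = 754 + 10165/11 = 18459/11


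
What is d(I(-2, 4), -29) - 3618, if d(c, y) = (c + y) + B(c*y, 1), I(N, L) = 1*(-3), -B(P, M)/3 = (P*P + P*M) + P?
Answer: -26879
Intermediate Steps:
B(P, M) = -3*P - 3*P² - 3*M*P (B(P, M) = -3*((P*P + P*M) + P) = -3*((P² + M*P) + P) = -3*(P + P² + M*P) = -3*P - 3*P² - 3*M*P)
I(N, L) = -3
d(c, y) = c + y - 3*c*y*(2 + c*y) (d(c, y) = (c + y) - 3*c*y*(1 + 1 + c*y) = (c + y) - 3*c*y*(2 + c*y) = c + y - 3*c*y*(2 + c*y))
d(I(-2, 4), -29) - 3618 = (-3 - 29 - 3*(-3)*(-29)*(2 - 3*(-29))) - 3618 = (-3 - 29 - 3*(-3)*(-29)*(2 + 87)) - 3618 = (-3 - 29 - 3*(-3)*(-29)*89) - 3618 = (-3 - 29 - 23229) - 3618 = -23261 - 3618 = -26879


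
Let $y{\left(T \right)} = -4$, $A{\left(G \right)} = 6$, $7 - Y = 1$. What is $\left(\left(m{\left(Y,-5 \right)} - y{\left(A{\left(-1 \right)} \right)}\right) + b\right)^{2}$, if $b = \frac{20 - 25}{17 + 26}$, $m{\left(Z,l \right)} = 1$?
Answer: $\frac{44100}{1849} \approx 23.851$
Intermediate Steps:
$Y = 6$ ($Y = 7 - 1 = 6$)
$b = - \frac{5}{43} \approx -0.11628$
$\left(\left(m{\left(Y,-5 \right)} - y{\left(A{\left(-1 \right)} \right)}\right) + b\right)^{2} = \left(\left(1 - -4\right) - \frac{5}{43}\right)^{2} = \left(\left(1 + 4\right) - \frac{5}{43}\right)^{2} = \left(5 - \frac{5}{43}\right)^{2} = \left(\frac{210}{43}\right)^{2} = \frac{44100}{1849}$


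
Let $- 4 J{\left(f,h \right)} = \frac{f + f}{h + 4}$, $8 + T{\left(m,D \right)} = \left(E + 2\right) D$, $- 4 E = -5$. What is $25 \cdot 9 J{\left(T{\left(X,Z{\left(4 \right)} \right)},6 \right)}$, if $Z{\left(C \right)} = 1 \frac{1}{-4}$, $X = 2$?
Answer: $\frac{6345}{64} \approx 99.141$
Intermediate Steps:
$E = \frac{5}{4}$ ($E = \left(- \frac{1}{4}\right) \left(-5\right) = \frac{5}{4} \approx 1.25$)
$Z{\left(C \right)} = - \frac{1}{4}$ ($Z{\left(C \right)} = 1 \left(- \frac{1}{4}\right) = - \frac{1}{4}$)
$T{\left(m,D \right)} = -8 + \frac{13 D}{4}$ ($T{\left(m,D \right)} = -8 + \left(\frac{5}{4} + 2\right) D = -8 + \frac{13 D}{4}$)
$J{\left(f,h \right)} = - \frac{f}{2 \left(4 + h\right)}$ ($J{\left(f,h \right)} = - \frac{\left(f + f\right) \frac{1}{h + 4}}{4} = - \frac{2 f \frac{1}{4 + h}}{4} = - \frac{f}{2 \left(4 + h\right)}$)
$25 \cdot 9 J{\left(T{\left(X,Z{\left(4 \right)} \right)},6 \right)} = 25 \cdot 9 \left(- \frac{-8 + \frac{13}{4} \left(- \frac{1}{4}\right)}{8 + 2 \cdot 6}\right) = 225 \left(- \frac{-8 - \frac{13}{16}}{8 + 12}\right) = 225 \left(\left(-1\right) \left(- \frac{141}{16}\right) \frac{1}{20}\right) = 225 \cdot \frac{141}{320} = \frac{6345}{64}$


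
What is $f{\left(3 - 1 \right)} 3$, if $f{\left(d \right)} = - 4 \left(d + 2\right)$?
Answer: $-48$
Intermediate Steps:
$f{\left(d \right)} = -8 - 4 d$ ($f{\left(d \right)} = - 4 \left(2 + d\right) = -8 - 4 d$)
$f{\left(3 - 1 \right)} 3 = \left(-8 - 4 \left(3 - 1\right)\right) 3 = \left(-8 - 8\right) 3 = \left(-16\right) 3 = -48$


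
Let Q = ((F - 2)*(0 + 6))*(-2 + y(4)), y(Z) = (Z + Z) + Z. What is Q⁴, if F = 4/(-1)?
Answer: 16796160000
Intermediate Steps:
F = -4 (F = 4*(-1) = -4)
y(Z) = 3*Z (y(Z) = 2*Z + Z = 3*Z)
Q = -360 (Q = ((-4 - 2)*(0 + 6))*(-2 + 3*4) = (-6*6)*(-2 + 12) = -36*10 = -360)
Q⁴ = (-360)⁴ = 16796160000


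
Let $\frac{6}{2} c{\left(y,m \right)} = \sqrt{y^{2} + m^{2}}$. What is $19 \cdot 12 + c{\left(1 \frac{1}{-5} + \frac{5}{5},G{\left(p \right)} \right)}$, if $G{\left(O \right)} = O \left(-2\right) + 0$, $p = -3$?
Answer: $228 + \frac{2 \sqrt{229}}{15} \approx 230.02$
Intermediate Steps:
$G{\left(O \right)} = - 2 O$ ($G{\left(O \right)} = - 2 O + 0 = - 2 O$)
$c{\left(y,m \right)} = \frac{\sqrt{m^{2} + y^{2}}}{3}$ ($c{\left(y,m \right)} = \frac{\sqrt{y^{2} + m^{2}}}{3} = \frac{\sqrt{m^{2} + y^{2}}}{3}$)
$19 \cdot 12 + c{\left(1 \frac{1}{-5} + \frac{5}{5},G{\left(p \right)} \right)} = 19 \cdot 12 + \frac{\sqrt{\left(\left(-2\right) \left(-3\right)\right)^{2} + \left(1 \frac{1}{-5} + \frac{5}{5}\right)^{2}}}{3} = 228 + \frac{\sqrt{6^{2} + \left(1 \left(- \frac{1}{5}\right) + 5 \cdot \frac{1}{5}\right)^{2}}}{3} = 228 + \frac{\sqrt{36 + \left(- \frac{1}{5} + 1\right)^{2}}}{3} = 228 + \frac{\sqrt{36 + \left(\frac{4}{5}\right)^{2}}}{3} = 228 + \frac{\sqrt{36 + \frac{16}{25}}}{3} = 228 + \frac{\sqrt{\frac{916}{25}}}{3} = 228 + \frac{\frac{2}{5} \sqrt{229}}{3} = 228 + \frac{2 \sqrt{229}}{15}$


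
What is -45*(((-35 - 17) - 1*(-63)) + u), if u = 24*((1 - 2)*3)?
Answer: 2745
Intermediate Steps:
u = -72 (u = 24*(-1*3) = 24*(-3) = -72)
-45*(((-35 - 17) - 1*(-63)) + u) = -45*(((-35 - 17) - 1*(-63)) - 72) = -45*((-52 + 63) - 72) = -45*(11 - 72) = -45*(-61) = 2745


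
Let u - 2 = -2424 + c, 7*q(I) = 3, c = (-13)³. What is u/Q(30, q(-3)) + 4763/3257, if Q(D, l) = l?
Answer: -105294292/9771 ≈ -10776.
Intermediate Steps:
c = -2197
q(I) = 3/7 (q(I) = (⅐)*3 = 3/7)
u = -4619 (u = 2 + (-2424 - 2197) = 2 - 4621 = -4619)
u/Q(30, q(-3)) + 4763/3257 = -4619/3/7 + 4763/3257 = -4619*7/3 + 4763*(1/3257) = -32333/3 + 4763/3257 = -105294292/9771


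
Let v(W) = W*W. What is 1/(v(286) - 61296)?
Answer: 1/20500 ≈ 4.8780e-5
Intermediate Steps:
v(W) = W**2
1/(v(286) - 61296) = 1/(286**2 - 61296) = 1/(81796 - 61296) = 1/20500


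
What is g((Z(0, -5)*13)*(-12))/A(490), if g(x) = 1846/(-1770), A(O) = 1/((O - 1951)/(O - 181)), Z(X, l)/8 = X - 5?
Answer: 449501/91155 ≈ 4.9312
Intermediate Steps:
Z(X, l) = -40 + 8*X (Z(X, l) = 8*(X - 5) = 8*(-5 + X) = -40 + 8*X)
A(O) = (-181 + O)/(-1951 + O) (A(O) = 1/((-1951 + O)/(-181 + O)) = (-181 + O)/(-1951 + O))
g(x) = -923/885 (g(x) = 1846*(-1/1770) = -923/885)
g((Z(0, -5)*13)*(-12))/A(490) = -923*(-1951 + 490)/(-181 + 490)/885 = -923/(885*(309/(-1461))) = -923/(885*((-1/1461*309))) = -923/(885*(-103/487)) = -923/885*(-487/103) = 449501/91155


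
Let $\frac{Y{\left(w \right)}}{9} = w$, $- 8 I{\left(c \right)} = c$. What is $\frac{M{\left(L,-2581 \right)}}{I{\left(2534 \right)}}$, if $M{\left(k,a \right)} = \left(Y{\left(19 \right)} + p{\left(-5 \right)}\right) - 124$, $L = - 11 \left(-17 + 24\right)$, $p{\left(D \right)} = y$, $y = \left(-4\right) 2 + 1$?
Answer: $- \frac{160}{1267} \approx -0.12628$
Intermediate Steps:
$y = -7$ ($y = -8 + 1 = -7$)
$I{\left(c \right)} = - \frac{c}{8}$
$p{\left(D \right)} = -7$
$L = -77$ ($L = \left(-11\right) 7 = -77$)
$Y{\left(w \right)} = 9 w$
$M{\left(k,a \right)} = 40$ ($M{\left(k,a \right)} = \left(9 \cdot 19 - 7\right) - 124 = \left(171 - 7\right) - 124 = 164 - 124 = 40$)
$\frac{M{\left(L,-2581 \right)}}{I{\left(2534 \right)}} = \frac{40}{\left(- \frac{1}{8}\right) 2534} = \frac{40}{- \frac{1267}{4}} = 40 \left(- \frac{4}{1267}\right) = - \frac{160}{1267}$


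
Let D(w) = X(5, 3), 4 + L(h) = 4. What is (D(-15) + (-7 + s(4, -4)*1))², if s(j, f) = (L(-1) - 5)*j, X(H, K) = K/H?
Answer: 17424/25 ≈ 696.96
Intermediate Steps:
L(h) = 0 (L(h) = -4 + 4 = 0)
s(j, f) = -5*j (s(j, f) = (0 - 5)*j = -5*j)
D(w) = ⅗ (D(w) = 3/5 = 3*(⅕) = ⅗)
(D(-15) + (-7 + s(4, -4)*1))² = (⅗ + (-7 - 5*4*1))² = (⅗ + (-7 - 20*1))² = (⅗ + (-7 - 20))² = (⅗ - 27)² = (-132/5)² = 17424/25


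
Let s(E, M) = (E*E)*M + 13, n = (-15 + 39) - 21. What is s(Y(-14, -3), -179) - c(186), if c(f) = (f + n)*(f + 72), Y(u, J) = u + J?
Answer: -100480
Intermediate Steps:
n = 3 (n = 24 - 21 = 3)
Y(u, J) = J + u
c(f) = (3 + f)*(72 + f) (c(f) = (f + 3)*(f + 72) = (3 + f)*(72 + f))
s(E, M) = 13 + M*E² (s(E, M) = E²*M + 13 = M*E² + 13 = 13 + M*E²)
s(Y(-14, -3), -179) - c(186) = (13 - 179*(-3 - 14)²) - (216 + 186² + 75*186) = (13 - 179*(-17)²) - (216 + 34596 + 13950) = (13 - 179*289) - 1*48762 = (13 - 51731) - 48762 = -51718 - 48762 = -100480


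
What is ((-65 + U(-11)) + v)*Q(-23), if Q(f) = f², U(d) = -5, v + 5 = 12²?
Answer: 36501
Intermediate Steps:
v = 139 (v = -5 + 12² = -5 + 144 = 139)
((-65 + U(-11)) + v)*Q(-23) = ((-65 - 5) + 139)*(-23)² = (-70 + 139)*529 = 69*529 = 36501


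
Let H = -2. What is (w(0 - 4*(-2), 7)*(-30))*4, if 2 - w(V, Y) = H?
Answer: -480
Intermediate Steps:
w(V, Y) = 4 (w(V, Y) = 2 - 1*(-2) = 2 + 2 = 4)
(w(0 - 4*(-2), 7)*(-30))*4 = (4*(-30))*4 = -120*4 = -480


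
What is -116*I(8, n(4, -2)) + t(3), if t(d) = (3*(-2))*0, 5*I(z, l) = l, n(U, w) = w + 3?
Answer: -116/5 ≈ -23.200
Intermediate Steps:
n(U, w) = 3 + w
I(z, l) = l/5
t(d) = 0 (t(d) = -6*0 = 0)
-116*I(8, n(4, -2)) + t(3) = -116*(3 - 2)/5 + 0 = -116/5 + 0 = -116/5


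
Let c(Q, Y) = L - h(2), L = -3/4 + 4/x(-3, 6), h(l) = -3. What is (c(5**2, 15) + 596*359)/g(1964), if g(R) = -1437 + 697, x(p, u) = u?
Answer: -2567603/8880 ≈ -289.14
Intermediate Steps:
L = -1/12 (L = -3/4 + 4/6 = -3*1/4 + 4*(1/6) = -3/4 + 2/3 = -1/12 ≈ -0.083333)
g(R) = -740
c(Q, Y) = 35/12 (c(Q, Y) = -1/12 - 1*(-3) = -1/12 + 3 = 35/12)
(c(5**2, 15) + 596*359)/g(1964) = (35/12 + 596*359)/(-740) = (35/12 + 213964)*(-1/740) = (2567603/12)*(-1/740) = -2567603/8880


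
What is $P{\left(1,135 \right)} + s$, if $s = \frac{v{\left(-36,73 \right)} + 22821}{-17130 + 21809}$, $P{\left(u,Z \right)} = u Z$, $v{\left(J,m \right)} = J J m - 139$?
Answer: $\frac{748955}{4679} \approx 160.07$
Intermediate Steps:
$v{\left(J,m \right)} = -139 + m J^{2}$ ($v{\left(J,m \right)} = J^{2} m - 139 = m J^{2} - 139 = -139 + m J^{2}$)
$P{\left(u,Z \right)} = Z u$
$s = \frac{117290}{4679}$ ($s = \frac{\left(-139 + 73 \left(-36\right)^{2}\right) + 22821}{-17130 + 21809} = \frac{\left(-139 + 73 \cdot 1296\right) + 22821}{4679} = \left(\left(-139 + 94608\right) + 22821\right) \frac{1}{4679} = \left(94469 + 22821\right) \frac{1}{4679} = 117290 \cdot \frac{1}{4679} = \frac{117290}{4679} \approx 25.067$)
$P{\left(1,135 \right)} + s = 135 \cdot 1 + \frac{117290}{4679} = 135 + \frac{117290}{4679} = \frac{748955}{4679}$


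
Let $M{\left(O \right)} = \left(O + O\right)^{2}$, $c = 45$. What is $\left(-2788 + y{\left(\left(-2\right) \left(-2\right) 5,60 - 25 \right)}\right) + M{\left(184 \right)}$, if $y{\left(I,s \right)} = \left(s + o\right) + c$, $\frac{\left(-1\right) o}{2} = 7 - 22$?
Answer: $132746$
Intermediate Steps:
$o = 30$ ($o = - 2 \left(7 - 22\right) = \left(-2\right) \left(-15\right) = 30$)
$M{\left(O \right)} = 4 O^{2}$ ($M{\left(O \right)} = \left(2 O\right)^{2} = 4 O^{2}$)
$y{\left(I,s \right)} = 75 + s$ ($y{\left(I,s \right)} = \left(s + 30\right) + 45 = \left(30 + s\right) + 45 = 75 + s$)
$\left(-2788 + y{\left(\left(-2\right) \left(-2\right) 5,60 - 25 \right)}\right) + M{\left(184 \right)} = \left(-2788 + \left(75 + \left(60 - 25\right)\right)\right) + 4 \cdot 184^{2} = \left(-2788 + \left(75 + 35\right)\right) + 4 \cdot 33856 = \left(-2788 + 110\right) + 135424 = -2678 + 135424 = 132746$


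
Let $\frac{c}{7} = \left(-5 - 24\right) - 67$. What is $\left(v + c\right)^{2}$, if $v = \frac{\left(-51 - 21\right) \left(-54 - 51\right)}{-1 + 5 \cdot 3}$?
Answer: $17424$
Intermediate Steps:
$v = 540$ ($v = \frac{\left(-72\right) \left(-105\right)}{-1 + 15} = \frac{7560}{14} = 7560 \cdot \frac{1}{14} = 540$)
$c = -672$ ($c = 7 \left(\left(-5 - 24\right) - 67\right) = 7 \left(-29 - 67\right) = 7 \left(-96\right) = -672$)
$\left(v + c\right)^{2} = \left(540 - 672\right)^{2} = \left(-132\right)^{2} = 17424$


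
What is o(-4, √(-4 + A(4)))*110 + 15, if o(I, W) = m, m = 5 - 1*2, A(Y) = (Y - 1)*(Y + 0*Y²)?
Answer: 345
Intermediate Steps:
A(Y) = Y*(-1 + Y) (A(Y) = (-1 + Y)*(Y + 0) = (-1 + Y)*Y = Y*(-1 + Y))
m = 3 (m = 5 - 2 = 3)
o(I, W) = 3
o(-4, √(-4 + A(4)))*110 + 15 = 3*110 + 15 = 330 + 15 = 345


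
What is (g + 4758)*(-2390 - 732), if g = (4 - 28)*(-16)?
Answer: -16053324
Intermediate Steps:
g = 384 (g = -24*(-16) = 384)
(g + 4758)*(-2390 - 732) = (384 + 4758)*(-2390 - 732) = 5142*(-3122) = -16053324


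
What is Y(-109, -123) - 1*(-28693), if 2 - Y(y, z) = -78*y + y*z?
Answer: 6786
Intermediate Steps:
Y(y, z) = 2 + 78*y - y*z (Y(y, z) = 2 - (-78*y + y*z) = 2 + (78*y - y*z) = 2 + 78*y - y*z)
Y(-109, -123) - 1*(-28693) = (2 + 78*(-109) - 1*(-109)*(-123)) - 1*(-28693) = (2 - 8502 - 13407) + 28693 = -21907 + 28693 = 6786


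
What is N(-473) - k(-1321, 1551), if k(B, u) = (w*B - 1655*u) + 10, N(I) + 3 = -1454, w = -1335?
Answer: 801903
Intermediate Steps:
N(I) = -1457 (N(I) = -3 - 1454 = -1457)
k(B, u) = 10 - 1655*u - 1335*B (k(B, u) = (-1335*B - 1655*u) + 10 = (-1655*u - 1335*B) + 10 = 10 - 1655*u - 1335*B)
N(-473) - k(-1321, 1551) = -1457 - (10 - 1655*1551 - 1335*(-1321)) = -1457 - (10 - 2566905 + 1763535) = -1457 - 1*(-803360) = -1457 + 803360 = 801903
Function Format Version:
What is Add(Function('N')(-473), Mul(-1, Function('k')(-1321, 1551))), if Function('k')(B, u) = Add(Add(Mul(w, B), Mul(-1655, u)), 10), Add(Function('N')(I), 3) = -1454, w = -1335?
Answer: 801903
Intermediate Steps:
Function('N')(I) = -1457 (Function('N')(I) = Add(-3, -1454) = -1457)
Function('k')(B, u) = Add(10, Mul(-1655, u), Mul(-1335, B)) (Function('k')(B, u) = Add(Add(Mul(-1335, B), Mul(-1655, u)), 10) = Add(Add(Mul(-1655, u), Mul(-1335, B)), 10) = Add(10, Mul(-1655, u), Mul(-1335, B)))
Add(Function('N')(-473), Mul(-1, Function('k')(-1321, 1551))) = Add(-1457, Mul(-1, Add(10, Mul(-1655, 1551), Mul(-1335, -1321)))) = Add(-1457, Mul(-1, Add(10, -2566905, 1763535))) = Add(-1457, Mul(-1, -803360)) = Add(-1457, 803360) = 801903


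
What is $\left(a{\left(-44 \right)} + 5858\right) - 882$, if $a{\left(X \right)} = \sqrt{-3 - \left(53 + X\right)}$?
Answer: $4976 + 2 i \sqrt{3} \approx 4976.0 + 3.4641 i$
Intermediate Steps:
$a{\left(X \right)} = \sqrt{-56 - X}$
$\left(a{\left(-44 \right)} + 5858\right) - 882 = \left(\sqrt{-56 - -44} + 5858\right) - 882 = \left(\sqrt{-56 + 44} + 5858\right) - 882 = \left(\sqrt{-12} + 5858\right) - 882 = \left(2 i \sqrt{3} + 5858\right) - 882 = \left(5858 + 2 i \sqrt{3}\right) - 882 = 4976 + 2 i \sqrt{3}$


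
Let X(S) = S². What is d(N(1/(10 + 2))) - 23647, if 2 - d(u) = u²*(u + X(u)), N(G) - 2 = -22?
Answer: -175645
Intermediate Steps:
N(G) = -20 (N(G) = 2 - 22 = -20)
d(u) = 2 - u²*(u + u²)
d(N(1/(10 + 2))) - 23647 = (2 - 1*(-20)³ - 1*(-20)⁴) - 23647 = (2 - 1*(-8000) - 1*160000) - 23647 = (2 + 8000 - 160000) - 23647 = -151998 - 23647 = -175645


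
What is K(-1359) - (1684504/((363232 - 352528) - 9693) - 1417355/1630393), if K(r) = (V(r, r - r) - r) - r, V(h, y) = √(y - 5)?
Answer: 1735183079747/1648327323 + I*√5 ≈ 1052.7 + 2.2361*I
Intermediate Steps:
V(h, y) = √(-5 + y)
K(r) = -2*r + I*√5 (K(r) = (√(-5 + (r - r)) - r) - r = (√(-5 + 0) - r) - r = (√(-5) - r) - r = (I*√5 - r) - r = (-r + I*√5) - r = -2*r + I*√5)
K(-1359) - (1684504/((363232 - 352528) - 9693) - 1417355/1630393) = (-2*(-1359) + I*√5) - (1684504/((363232 - 352528) - 9693) - 1417355/1630393) = (2718 + I*√5) - (1684504/(10704 - 9693) - 1417355*1/1630393) = (2718 + I*√5) - (1684504/1011 - 1417355/1630393) = (2718 + I*√5) - 1*2744970584167/1648327323 = (2718 + I*√5) - 2744970584167/1648327323 = 1735183079747/1648327323 + I*√5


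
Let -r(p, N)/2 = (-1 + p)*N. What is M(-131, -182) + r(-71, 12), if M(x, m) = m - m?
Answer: 1728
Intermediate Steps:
r(p, N) = -2*N*(-1 + p) (r(p, N) = -2*(-1 + p)*N = -2*N*(-1 + p))
M(x, m) = 0
M(-131, -182) + r(-71, 12) = 0 + 2*12*(1 - 1*(-71)) = 0 + 2*12*(1 + 71) = 0 + 2*12*72 = 0 + 1728 = 1728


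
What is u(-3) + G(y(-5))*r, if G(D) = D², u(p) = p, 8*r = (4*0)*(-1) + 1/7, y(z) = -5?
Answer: -143/56 ≈ -2.5536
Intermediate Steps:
r = 1/56 (r = ((4*0)*(-1) + 1/7)/8 = (0*(-1) + ⅐)/8 = (0 + ⅐)/8 = (⅛)*(⅐) = 1/56 ≈ 0.017857)
u(-3) + G(y(-5))*r = -3 + (-5)²*(1/56) = -3 + 25*(1/56) = -3 + 25/56 = -143/56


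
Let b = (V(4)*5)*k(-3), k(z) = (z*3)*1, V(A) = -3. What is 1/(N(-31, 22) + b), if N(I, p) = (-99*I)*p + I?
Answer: 1/67622 ≈ 1.4788e-5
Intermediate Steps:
k(z) = 3*z (k(z) = (3*z)*1 = 3*z)
b = 135 (b = (-3*5)*(3*(-3)) = -15*(-9) = 135)
N(I, p) = I - 99*I*p (N(I, p) = -99*I*p + I = I - 99*I*p)
1/(N(-31, 22) + b) = 1/(-31*(1 - 99*22) + 135) = 1/(-31*(1 - 2178) + 135) = 1/(-31*(-2177) + 135) = 1/(67487 + 135) = 1/67622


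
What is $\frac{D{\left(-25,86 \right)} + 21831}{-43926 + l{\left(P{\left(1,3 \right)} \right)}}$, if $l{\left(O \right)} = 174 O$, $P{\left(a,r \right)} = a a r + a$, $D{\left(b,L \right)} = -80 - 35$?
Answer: $- \frac{10858}{21615} \approx -0.50234$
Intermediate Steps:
$D{\left(b,L \right)} = -115$
$P{\left(a,r \right)} = a + r a^{2}$ ($P{\left(a,r \right)} = a^{2} r + a = r a^{2} + a = a + r a^{2}$)
$\frac{D{\left(-25,86 \right)} + 21831}{-43926 + l{\left(P{\left(1,3 \right)} \right)}} = \frac{-115 + 21831}{-43926 + 174 \cdot 1 \left(1 + 1 \cdot 3\right)} = \frac{21716}{-43926 + 174 \cdot 1 \left(1 + 3\right)} = \frac{21716}{-43926 + 174 \cdot 1 \cdot 4} = \frac{21716}{-43926 + 174 \cdot 4} = \frac{21716}{-43926 + 696} = \frac{21716}{-43230} = 21716 \left(- \frac{1}{43230}\right) = - \frac{10858}{21615}$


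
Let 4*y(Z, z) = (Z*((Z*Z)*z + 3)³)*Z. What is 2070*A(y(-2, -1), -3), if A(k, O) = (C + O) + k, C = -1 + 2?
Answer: -6210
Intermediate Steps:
C = 1
y(Z, z) = Z²*(3 + z*Z²)³/4 (y(Z, z) = ((Z*((Z*Z)*z + 3)³)*Z)/4 = ((Z*(Z²*z + 3)³)*Z)/4 = ((Z*(z*Z² + 3)³)*Z)/4 = ((Z*(3 + z*Z²)³)*Z)/4 = (Z²*(3 + z*Z²)³)/4 = Z²*(3 + z*Z²)³/4)
A(k, O) = 1 + O + k (A(k, O) = (1 + O) + k = 1 + O + k)
2070*A(y(-2, -1), -3) = 2070*(1 - 3 + (¼)*(-2)²*(3 - 1*(-2)²)³) = 2070*(1 - 3 + (¼)*4*(3 - 1*4)³) = 2070*(1 - 3 + (¼)*4*(3 - 4)³) = 2070*(1 - 3 + (¼)*4*(-1)³) = 2070*(1 - 3 + (¼)*4*(-1)) = 2070*(1 - 3 - 1) = 2070*(-3) = -6210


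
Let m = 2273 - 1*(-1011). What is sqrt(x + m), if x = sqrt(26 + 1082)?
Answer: sqrt(3284 + 2*sqrt(277)) ≈ 57.596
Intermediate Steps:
x = 2*sqrt(277) (x = sqrt(1108) = 2*sqrt(277) ≈ 33.287)
m = 3284 (m = 2273 + 1011 = 3284)
sqrt(x + m) = sqrt(2*sqrt(277) + 3284) = sqrt(3284 + 2*sqrt(277))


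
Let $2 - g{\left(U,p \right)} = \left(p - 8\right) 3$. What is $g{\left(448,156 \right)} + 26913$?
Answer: $26471$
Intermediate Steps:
$g{\left(U,p \right)} = 26 - 3 p$ ($g{\left(U,p \right)} = 2 - \left(p - 8\right) 3 = 2 - \left(-8 + p\right) 3 = 2 - \left(-24 + 3 p\right) = 26 - 3 p$)
$g{\left(448,156 \right)} + 26913 = \left(26 - 468\right) + 26913 = -442 + 26913 = 26471$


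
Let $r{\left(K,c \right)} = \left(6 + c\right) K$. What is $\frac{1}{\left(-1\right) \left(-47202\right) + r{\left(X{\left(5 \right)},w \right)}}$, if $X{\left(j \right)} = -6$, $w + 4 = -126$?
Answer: $\frac{1}{47946} \approx 2.0857 \cdot 10^{-5}$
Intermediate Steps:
$w = -130$ ($w = -4 - 126 = -130$)
$r{\left(K,c \right)} = K \left(6 + c\right)$
$\frac{1}{\left(-1\right) \left(-47202\right) + r{\left(X{\left(5 \right)},w \right)}} = \frac{1}{\left(-1\right) \left(-47202\right) - 6 \left(6 - 130\right)} = \frac{1}{47202 - -744} = \frac{1}{47202 + 744} = \frac{1}{47946}$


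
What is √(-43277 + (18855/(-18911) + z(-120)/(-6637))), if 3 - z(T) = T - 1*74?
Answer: I*√681773435206376867287/125512307 ≈ 208.03*I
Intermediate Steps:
z(T) = 77 - T (z(T) = 3 - (T - 1*74) = 3 - (T - 74) = 3 - (-74 + T) = 3 + (74 - T) = 77 - T)
√(-43277 + (18855/(-18911) + z(-120)/(-6637))) = √(-43277 + (18855/(-18911) + (77 - 1*(-120))/(-6637))) = √(-43277 + (18855*(-1/18911) + (77 + 120)*(-1/6637))) = √(-43277 + (-18855/18911 + 197*(-1/6637))) = √(-43277 + (-18855/18911 - 197/6637)) = √(-43277 - 128866102/125512307) = √(-5431924976141/125512307) = I*√681773435206376867287/125512307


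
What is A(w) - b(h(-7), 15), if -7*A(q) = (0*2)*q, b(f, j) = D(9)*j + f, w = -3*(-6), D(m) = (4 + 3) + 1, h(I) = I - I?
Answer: -120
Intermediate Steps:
h(I) = 0
D(m) = 8 (D(m) = 7 + 1 = 8)
w = 18
b(f, j) = f + 8*j (b(f, j) = 8*j + f = f + 8*j)
A(q) = 0 (A(q) = -0*2*q/7 = -0*q = -⅐*0 = 0)
A(w) - b(h(-7), 15) = 0 - (0 + 8*15) = 0 - (0 + 120) = 0 - 1*120 = 0 - 120 = -120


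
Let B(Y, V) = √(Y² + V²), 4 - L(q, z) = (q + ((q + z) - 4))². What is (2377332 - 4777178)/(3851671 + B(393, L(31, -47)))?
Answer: -9243417242666/14835369324103 + 7199538*√18682/14835369324103 ≈ -0.62300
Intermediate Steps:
L(q, z) = 4 - (-4 + z + 2*q)² (L(q, z) = 4 - (q + ((q + z) - 4))² = 4 - (q + (-4 + q + z))² = 4 - (-4 + z + 2*q)²)
B(Y, V) = √(V² + Y²)
(2377332 - 4777178)/(3851671 + B(393, L(31, -47))) = (2377332 - 4777178)/(3851671 + √((4 - (-4 - 47 + 2*31)²)² + 393²)) = -2399846/(3851671 + √((4 - (-4 - 47 + 62)²)² + 154449)) = -2399846/(3851671 + √((4 - 1*11²)² + 154449)) = -2399846/(3851671 + √((4 - 1*121)² + 154449)) = -2399846/(3851671 + √((4 - 121)² + 154449)) = -2399846/(3851671 + √((-117)² + 154449)) = -2399846/(3851671 + √(13689 + 154449)) = -2399846/(3851671 + √168138) = -2399846/(3851671 + 3*√18682)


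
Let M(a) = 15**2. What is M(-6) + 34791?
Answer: 35016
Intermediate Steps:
M(a) = 225
M(-6) + 34791 = 225 + 34791 = 35016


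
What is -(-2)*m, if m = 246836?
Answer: 493672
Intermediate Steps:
-(-2)*m = -(-2)*246836 = -1*(-493672) = 493672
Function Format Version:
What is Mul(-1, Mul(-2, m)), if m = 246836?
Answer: 493672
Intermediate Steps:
Mul(-1, Mul(-2, m)) = Mul(-1, Mul(-2, 246836)) = Mul(-1, -493672) = 493672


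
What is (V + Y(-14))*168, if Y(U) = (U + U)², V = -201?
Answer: 97944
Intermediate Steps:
Y(U) = 4*U² (Y(U) = (2*U)² = 4*U²)
(V + Y(-14))*168 = (-201 + 4*(-14)²)*168 = (-201 + 4*196)*168 = (-201 + 784)*168 = 583*168 = 97944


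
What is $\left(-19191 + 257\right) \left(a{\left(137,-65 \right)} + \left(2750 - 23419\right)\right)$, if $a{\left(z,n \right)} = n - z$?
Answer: $395171514$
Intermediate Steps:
$\left(-19191 + 257\right) \left(a{\left(137,-65 \right)} + \left(2750 - 23419\right)\right) = \left(-19191 + 257\right) \left(\left(-65 - 137\right) + \left(2750 - 23419\right)\right) = - 18934 \left(\left(-65 - 137\right) - 20669\right) = - 18934 \left(-202 - 20669\right) = \left(-18934\right) \left(-20871\right) = 395171514$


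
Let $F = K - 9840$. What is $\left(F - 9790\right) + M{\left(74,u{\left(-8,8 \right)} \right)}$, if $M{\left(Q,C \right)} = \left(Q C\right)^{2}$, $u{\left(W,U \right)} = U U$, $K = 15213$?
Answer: $22425279$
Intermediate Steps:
$u{\left(W,U \right)} = U^{2}$
$F = 5373$ ($F = 15213 - 9840 = 5373$)
$M{\left(Q,C \right)} = C^{2} Q^{2}$ ($M{\left(Q,C \right)} = \left(C Q\right)^{2} = C^{2} Q^{2}$)
$\left(F - 9790\right) + M{\left(74,u{\left(-8,8 \right)} \right)} = \left(5373 - 9790\right) + \left(8^{2}\right)^{2} \cdot 74^{2} = -4417 + 64^{2} \cdot 5476 = -4417 + 4096 \cdot 5476 = -4417 + 22429696 = 22425279$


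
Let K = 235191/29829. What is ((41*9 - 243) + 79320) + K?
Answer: 790009975/9943 ≈ 79454.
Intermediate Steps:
K = 78397/9943 (K = 235191*(1/29829) = 78397/9943 ≈ 7.8846)
((41*9 - 243) + 79320) + K = ((41*9 - 243) + 79320) + 78397/9943 = ((369 - 243) + 79320) + 78397/9943 = (126 + 79320) + 78397/9943 = 79446 + 78397/9943 = 790009975/9943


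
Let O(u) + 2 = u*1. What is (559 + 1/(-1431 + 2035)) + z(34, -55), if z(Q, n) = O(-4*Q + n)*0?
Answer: 337637/604 ≈ 559.00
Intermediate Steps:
O(u) = -2 + u (O(u) = -2 + u*1 = -2 + u)
z(Q, n) = 0 (z(Q, n) = (-2 + (-4*Q + n))*0 = (-2 + (n - 4*Q))*0 = (-2 + n - 4*Q)*0 = 0)
(559 + 1/(-1431 + 2035)) + z(34, -55) = (559 + 1/(-1431 + 2035)) + 0 = (559 + 1/604) + 0 = 337637/604 + 0 = 337637/604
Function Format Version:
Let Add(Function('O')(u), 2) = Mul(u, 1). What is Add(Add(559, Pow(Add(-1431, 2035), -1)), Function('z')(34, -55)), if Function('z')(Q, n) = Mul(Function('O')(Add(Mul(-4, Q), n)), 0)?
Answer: Rational(337637, 604) ≈ 559.00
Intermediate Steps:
Function('O')(u) = Add(-2, u) (Function('O')(u) = Add(-2, Mul(u, 1)) = Add(-2, u))
Function('z')(Q, n) = 0 (Function('z')(Q, n) = Mul(Add(-2, Add(Mul(-4, Q), n)), 0) = Mul(Add(-2, Add(n, Mul(-4, Q))), 0) = Mul(Add(-2, n, Mul(-4, Q)), 0) = 0)
Add(Add(559, Pow(Add(-1431, 2035), -1)), Function('z')(34, -55)) = Add(Add(559, Pow(Add(-1431, 2035), -1)), 0) = Add(Add(559, Pow(604, -1)), 0) = Add(Add(559, Rational(1, 604)), 0) = Add(Rational(337637, 604), 0) = Rational(337637, 604)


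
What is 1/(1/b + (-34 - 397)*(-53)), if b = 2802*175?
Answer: 490350/11201065051 ≈ 4.3777e-5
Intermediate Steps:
b = 490350
1/(1/b + (-34 - 397)*(-53)) = 1/(1/490350 + (-34 - 397)*(-53)) = 1/(1/490350 - 431*(-53)) = 1/(1/490350 + 22843) = 1/(11201065051/490350) = 490350/11201065051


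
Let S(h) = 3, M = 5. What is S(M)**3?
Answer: 27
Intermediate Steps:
S(M)**3 = 3**3 = 27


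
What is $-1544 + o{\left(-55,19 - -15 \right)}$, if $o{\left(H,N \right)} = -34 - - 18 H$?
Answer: $-2568$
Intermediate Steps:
$o{\left(H,N \right)} = -34 + 18 H$
$-1544 + o{\left(-55,19 - -15 \right)} = -1544 + \left(-34 + 18 \left(-55\right)\right) = -1544 - 1024 = -2568$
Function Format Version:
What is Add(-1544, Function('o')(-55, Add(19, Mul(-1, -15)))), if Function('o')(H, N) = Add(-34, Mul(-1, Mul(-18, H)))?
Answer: -2568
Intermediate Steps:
Function('o')(H, N) = Add(-34, Mul(18, H))
Add(-1544, Function('o')(-55, Add(19, Mul(-1, -15)))) = Add(-1544, Add(-34, Mul(18, -55))) = Add(-1544, Add(-34, -990)) = Add(-1544, -1024) = -2568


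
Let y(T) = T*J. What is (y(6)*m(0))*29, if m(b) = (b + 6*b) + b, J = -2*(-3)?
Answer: 0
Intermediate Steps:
J = 6
y(T) = 6*T (y(T) = T*6 = 6*T)
m(b) = 8*b (m(b) = 7*b + b = 8*b)
(y(6)*m(0))*29 = ((6*6)*(8*0))*29 = (36*0)*29 = 0*29 = 0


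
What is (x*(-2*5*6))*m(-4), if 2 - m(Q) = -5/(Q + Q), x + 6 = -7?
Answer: 2145/2 ≈ 1072.5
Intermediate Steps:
x = -13 (x = -6 - 7 = -13)
m(Q) = 2 + 5/(2*Q) (m(Q) = 2 - (-5)/(Q + Q) = 2 - (-5)/(2*Q) = 2 + 5/(2*Q))
(x*(-2*5*6))*m(-4) = (-13*(-2*5)*6)*(2 + (5/2)/(-4)) = (-(-130)*6)*(2 + (5/2)*(-¼)) = (-13*(-60))*(2 - 5/8) = 780*(11/8) = 2145/2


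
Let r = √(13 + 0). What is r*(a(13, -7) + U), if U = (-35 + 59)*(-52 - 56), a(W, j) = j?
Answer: -2599*√13 ≈ -9370.8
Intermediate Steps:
r = √13 ≈ 3.6056
U = -2592 (U = 24*(-108) = -2592)
r*(a(13, -7) + U) = √13*(-7 - 2592) = √13*(-2599) = -2599*√13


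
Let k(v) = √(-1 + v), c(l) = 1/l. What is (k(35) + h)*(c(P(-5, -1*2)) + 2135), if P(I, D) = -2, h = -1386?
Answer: -2958417 + 4269*√34/2 ≈ -2.9460e+6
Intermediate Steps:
(k(35) + h)*(c(P(-5, -1*2)) + 2135) = (√(-1 + 35) - 1386)*(1/(-2) + 2135) = (√34 - 1386)*(-½ + 2135) = (-1386 + √34)*(4269/2) = -2958417 + 4269*√34/2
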